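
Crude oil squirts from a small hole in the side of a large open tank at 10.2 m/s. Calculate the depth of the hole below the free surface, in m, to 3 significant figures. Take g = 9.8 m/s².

Torricelli: v = √(2gh), so h = v²/(2g).
h = 10.2²/(2·9.8) = 104/19.60 = 5.31 m.

h ≈ 5.31 m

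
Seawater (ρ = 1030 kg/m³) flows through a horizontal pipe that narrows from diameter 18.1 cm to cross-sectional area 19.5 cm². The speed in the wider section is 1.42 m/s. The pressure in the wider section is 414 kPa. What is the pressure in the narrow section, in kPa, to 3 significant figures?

P₂ ≈ 234 kPa

By continuity, v₂ = v₁·A₁/A₂ = 1.42·(257/19.5) = 18.7 m/s.
Along the horizontal streamline, P + ½ρv² is constant.
P₂ = P₁ − ½ρ(v₂² − v₁²) = 414000 − ½·1030·(18.7² − 1.42²) = 414000 − 180000 = 234000 Pa.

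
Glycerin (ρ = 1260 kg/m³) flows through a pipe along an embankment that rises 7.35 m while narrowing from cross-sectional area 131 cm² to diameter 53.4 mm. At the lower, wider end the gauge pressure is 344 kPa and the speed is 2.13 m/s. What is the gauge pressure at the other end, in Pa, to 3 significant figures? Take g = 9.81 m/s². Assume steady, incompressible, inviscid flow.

Mass conservation (A₁v₁ = A₂v₂) gives v₂ = 2.13 × 131/22.4 = 12.5 m/s.
Applying Bernoulli between the two ends and solving for P₂: P₂ = P₁ + ½ρ(v₁² − v₂²) − ρgΔh.
P₂ = 344000 + ½·1260·(2.13² − 12.5²) − 1260·9.81·(+7.35) = 344000 + (-94900) − (90900) = 158000 Pa.

158000 Pa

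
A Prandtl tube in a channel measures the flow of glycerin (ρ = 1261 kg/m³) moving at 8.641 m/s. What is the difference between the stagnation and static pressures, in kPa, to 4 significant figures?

ΔP ≈ 47.08 kPa

Bernoulli between the free stream and the stagnation point: ½ρv² = P_stag − P_static.
ΔP = ½·1261·8.641² = 47080 Pa.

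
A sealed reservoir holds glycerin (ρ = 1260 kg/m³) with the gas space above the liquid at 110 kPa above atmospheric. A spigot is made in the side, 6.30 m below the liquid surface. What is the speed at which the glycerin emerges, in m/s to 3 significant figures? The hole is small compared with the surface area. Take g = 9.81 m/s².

Take point 1 at the surface (v₁ ≈ 0) and point 2 at the hole (at atmospheric pressure). Bernoulli: P₁ + ρg h = P_atm + ½ρv₂².
With P₁ − P_atm = 110000 Pa, v₂ = √(2gh + 2ΔP/ρ) = √(2·9.81·6.30 + 2·110000/1260) = 17.3 m/s.

v ≈ 17.3 m/s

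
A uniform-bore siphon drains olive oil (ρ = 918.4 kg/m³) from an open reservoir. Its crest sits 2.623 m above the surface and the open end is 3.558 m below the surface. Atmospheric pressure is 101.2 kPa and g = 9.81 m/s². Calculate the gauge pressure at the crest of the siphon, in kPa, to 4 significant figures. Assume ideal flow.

Bernoulli surface→outlet gives ½v² = g·h_out, so v = √(2·9.81·3.558) = 8.355 m/s.
With constant cross-section the crest speed equals v; applying Bernoulli from the surface up to the crest, P_top = P_atm − ½ρv² − ρg·h_top.
P_top = 101200 − ½·918.4·8.355² − 918.4·9.81·2.623 = 45510 Pa. So P_gauge = P_top − P_atm = -55690 Pa.

-55.69 kPa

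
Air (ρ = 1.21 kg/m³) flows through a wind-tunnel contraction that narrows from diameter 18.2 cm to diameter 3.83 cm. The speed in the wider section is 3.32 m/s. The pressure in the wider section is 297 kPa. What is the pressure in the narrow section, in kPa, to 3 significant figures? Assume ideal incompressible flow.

P₂ ≈ 294 kPa

The volume flow rate is constant, so v₂ = (A₁/A₂)v₁ = (260/11.5)·3.32 = 75.0 m/s.
Along the horizontal streamline, P + ½ρv² is constant.
P₂ = P₁ − ½ρ(v₂² − v₁²) = 297000 − ½·1.21·(75.0² − 3.32²) = 297000 − 3390 = 294000 Pa.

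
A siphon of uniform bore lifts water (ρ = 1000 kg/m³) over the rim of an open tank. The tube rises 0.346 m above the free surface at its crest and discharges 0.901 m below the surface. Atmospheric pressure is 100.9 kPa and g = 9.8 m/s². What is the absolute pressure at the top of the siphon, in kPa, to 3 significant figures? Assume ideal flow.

From the surface to the outlet (both open to atmosphere, surface at rest): v = √(2g·h_out) = √(2·9.8·0.901) = 4.20 m/s.
With constant cross-section the crest speed equals v; applying Bernoulli from the surface up to the crest, P_top = P_atm − ½ρv² − ρg·h_top.
P_top = 100900 − ½·1000·4.20² − 1000·9.8·0.346 = 88700 Pa.

P_top = 88.7 kPa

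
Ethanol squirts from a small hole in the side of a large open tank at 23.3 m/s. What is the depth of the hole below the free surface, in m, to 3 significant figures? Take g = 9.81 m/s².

Inverting v = √(2gh) gives h = v² / 2g.
h = 23.3²/(2·9.81) = 543/19.62 = 27.7 m.

h = 27.7 m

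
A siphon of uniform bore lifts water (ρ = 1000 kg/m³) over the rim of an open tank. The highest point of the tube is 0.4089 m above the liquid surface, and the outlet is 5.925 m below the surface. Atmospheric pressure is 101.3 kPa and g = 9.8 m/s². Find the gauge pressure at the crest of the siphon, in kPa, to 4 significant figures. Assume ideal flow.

The outlet speed comes from Torricelli: v = √(2g·5.925) = 10.78 m/s.
With constant cross-section the crest speed equals v; applying Bernoulli from the surface up to the crest, P_top = P_atm − ½ρv² − ρg·h_top.
P_top = 101300 − ½·1000·10.78² − 1000·9.8·0.4089 = 39230 Pa. So P_gauge = P_top − P_atm = -62070 Pa.

-62.07 kPa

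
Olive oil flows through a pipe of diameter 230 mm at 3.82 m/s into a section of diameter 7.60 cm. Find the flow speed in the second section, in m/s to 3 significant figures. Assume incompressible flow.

v₂ = 35.0 m/s

By continuity, v₂ = v₁·A₁/A₂ = 3.82·(415/45.4) = 35.0 m/s.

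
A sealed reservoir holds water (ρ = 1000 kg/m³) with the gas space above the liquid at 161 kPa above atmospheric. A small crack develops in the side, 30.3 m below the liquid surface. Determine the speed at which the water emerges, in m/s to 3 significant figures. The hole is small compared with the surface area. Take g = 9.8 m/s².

Take point 1 at the surface (v₁ ≈ 0) and point 2 at the hole (at atmospheric pressure). Bernoulli: P₁ + ρg h = P_atm + ½ρv₂².
With P₁ − P_atm = 161000 Pa, v₂ = √(2gh + 2ΔP/ρ) = √(2·9.8·30.3 + 2·161000/1000) = 30.3 m/s.

v ≈ 30.3 m/s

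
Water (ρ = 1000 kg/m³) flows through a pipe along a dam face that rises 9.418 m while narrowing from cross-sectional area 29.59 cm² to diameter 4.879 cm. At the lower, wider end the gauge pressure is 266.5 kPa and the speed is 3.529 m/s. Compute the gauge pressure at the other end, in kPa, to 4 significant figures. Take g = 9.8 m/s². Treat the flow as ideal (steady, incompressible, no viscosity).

By continuity, v₂ = v₁·A₁/A₂ = 3.529·(29.59/18.70) = 5.585 m/s.
Applying Bernoulli between the two ends and solving for P₂: P₂ = P₁ + ½ρ(v₁² − v₂²) − ρgΔh.
P₂ = 266500 + ½·1000·(3.529² − 5.585²) − 1000·9.8·(+9.418) = 266500 + (-9371) − (92300) = 164800 Pa.

164.8 kPa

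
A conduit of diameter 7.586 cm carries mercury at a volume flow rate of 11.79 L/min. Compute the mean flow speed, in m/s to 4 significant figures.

v ≈ 0.04348 m/s

Q = 11.79 L/min = 0.0001965 m³/s.
v = Q/A = 0.0001965 / 0.004520 = 0.04348 m/s.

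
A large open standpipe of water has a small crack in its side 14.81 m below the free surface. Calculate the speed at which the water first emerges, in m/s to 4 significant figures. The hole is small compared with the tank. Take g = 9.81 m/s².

v ≈ 17.05 m/s

Torricelli's result v = √(2gh) gives v = √(2·9.81·14.81) = 17.05 m/s.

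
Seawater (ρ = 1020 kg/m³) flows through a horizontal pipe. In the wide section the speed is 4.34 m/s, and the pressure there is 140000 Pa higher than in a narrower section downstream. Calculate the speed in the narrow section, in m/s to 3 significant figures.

Horizontal Bernoulli: P₁ + ½ρv₁² = P₂ + ½ρv₂², so v₂² = v₁² + 2(P₁ − P₂)/ρ.
v₂ = √(4.34² + 2·140000/1020) = √(18.8 + 275) = 17.1 m/s.

v₂ ≈ 17.1 m/s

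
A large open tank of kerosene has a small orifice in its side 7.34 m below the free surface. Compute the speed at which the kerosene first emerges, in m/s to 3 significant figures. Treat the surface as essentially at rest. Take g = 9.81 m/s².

v ≈ 12.0 m/s

Torricelli's result v = √(2gh) gives v = √(2·9.81·7.34) = 12.0 m/s.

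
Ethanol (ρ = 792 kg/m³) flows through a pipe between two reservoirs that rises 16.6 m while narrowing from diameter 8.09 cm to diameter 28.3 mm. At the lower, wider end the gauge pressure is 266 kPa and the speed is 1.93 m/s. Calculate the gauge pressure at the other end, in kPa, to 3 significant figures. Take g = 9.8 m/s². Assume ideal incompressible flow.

P₂ ≈ 40.1 kPa

By continuity, v₂ = v₁·A₁/A₂ = 1.93·(51.4/6.29) = 15.8 m/s.
Bernoulli: P₁ + ½ρv₁² + ρg h₁ = P₂ + ½ρv₂² + ρg h₂, so P₂ = P₁ + ½ρ(v₁² − v₂²) − ρg(h₂ − h₁).
P₂ = 266000 + ½·792·(1.93² − 15.8²) − 792·9.8·(+16.6) = 266000 + (-97000) − (129000) = 40100 Pa.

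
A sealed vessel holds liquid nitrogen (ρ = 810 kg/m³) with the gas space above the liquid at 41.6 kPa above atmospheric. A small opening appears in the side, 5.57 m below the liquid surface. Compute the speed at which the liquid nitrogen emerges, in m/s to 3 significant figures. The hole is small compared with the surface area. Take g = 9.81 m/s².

14.6 m/s

Take point 1 at the surface (v₁ ≈ 0) and point 2 at the hole (at atmospheric pressure). Bernoulli: P₁ + ρg h = P_atm + ½ρv₂².
With P₁ − P_atm = 41600 Pa, v₂ = √(2gh + 2ΔP/ρ) = √(2·9.81·5.57 + 2·41600/810) = 14.6 m/s.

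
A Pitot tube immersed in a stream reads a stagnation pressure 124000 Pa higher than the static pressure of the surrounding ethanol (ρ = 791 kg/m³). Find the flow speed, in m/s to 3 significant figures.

The dynamic pressure equals the rise in static pressure at the stagnation point: ΔP = ½ρv².
v = √(2ΔP/ρ) = √(2·124000/791) = 17.7 m/s.

v ≈ 17.7 m/s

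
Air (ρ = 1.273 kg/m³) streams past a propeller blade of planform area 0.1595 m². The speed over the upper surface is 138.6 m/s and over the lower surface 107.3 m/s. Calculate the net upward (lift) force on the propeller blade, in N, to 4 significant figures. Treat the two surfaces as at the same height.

The faster flow above has the lower pressure; Bernoulli (same height) gives ΔP = ½ρ(v_up² − v_low²).
ΔP = ½·1.273·(138.6² − 107.3²) = 4899 Pa.
Lift = ΔP · A = 4899 × 0.1595 = 781.4 N.

F ≈ 781.4 N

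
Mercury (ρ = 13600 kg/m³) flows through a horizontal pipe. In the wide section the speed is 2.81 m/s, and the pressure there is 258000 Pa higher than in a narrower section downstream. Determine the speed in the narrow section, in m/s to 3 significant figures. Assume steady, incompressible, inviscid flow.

v₂ ≈ 6.77 m/s

Along the level pipe P + ½ρv² is conserved, hence v₂² = v₁² + 2(P₁ − P₂)/ρ.
v₂ = √(2.81² + 2·258000/13600) = √(7.90 + 37.9) = 6.77 m/s.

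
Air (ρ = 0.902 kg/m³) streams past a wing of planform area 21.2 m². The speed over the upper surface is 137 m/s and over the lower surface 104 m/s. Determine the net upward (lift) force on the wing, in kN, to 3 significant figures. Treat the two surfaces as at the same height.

The faster flow above has the lower pressure; Bernoulli (same height) gives ΔP = ½ρ(v_up² − v_low²).
ΔP = ½·0.902·(137² − 104²) = 3590 Pa.
Lift = ΔP · A = 3590 × 21.2 = 76000 N.

F = 76.0 kN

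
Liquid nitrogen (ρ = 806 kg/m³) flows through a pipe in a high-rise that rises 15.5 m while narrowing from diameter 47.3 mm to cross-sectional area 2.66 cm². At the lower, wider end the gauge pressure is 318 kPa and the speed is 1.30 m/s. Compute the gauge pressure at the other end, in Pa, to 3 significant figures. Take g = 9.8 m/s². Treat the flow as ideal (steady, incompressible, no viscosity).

Continuity gives A₁v₁ = A₂v₂, so v₂ = (17.6 cm²)/(2.66 cm²) × 1.30 m/s = 8.59 m/s.
Energy conservation along the streamline gives P₂ = P₁ − ½ρ(v₂² − v₁²) − ρg(h₂ − h₁).
P₂ = 318000 + ½·806·(1.30² − 8.59²) − 806·9.8·(+15.5) = 318000 + (-29000) − (122000) = 167000 Pa.

P₂ ≈ 167000 Pa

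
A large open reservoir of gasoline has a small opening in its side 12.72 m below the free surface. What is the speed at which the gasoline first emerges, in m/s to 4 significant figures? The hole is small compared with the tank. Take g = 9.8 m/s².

v ≈ 15.79 m/s

Bernoulli from surface to hole (P equal, v_surface ≈ 0): v = √(2gh) = √(2×9.8×12.72) = 15.79 m/s.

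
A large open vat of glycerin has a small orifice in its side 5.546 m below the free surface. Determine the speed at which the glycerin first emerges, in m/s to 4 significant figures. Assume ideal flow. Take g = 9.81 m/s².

Torricelli's result v = √(2gh) gives v = √(2·9.81·5.546) = 10.43 m/s.

10.43 m/s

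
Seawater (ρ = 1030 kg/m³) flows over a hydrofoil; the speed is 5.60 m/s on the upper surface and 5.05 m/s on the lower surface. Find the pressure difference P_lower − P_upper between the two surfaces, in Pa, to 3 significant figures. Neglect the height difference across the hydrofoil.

ΔP ≈ 3020 Pa

The pressure is lower where the speed is higher: ΔP = ½ρ(v_up² − v_low²).
ΔP = ½·1030·(5.60² − 5.05²) = 3020 Pa.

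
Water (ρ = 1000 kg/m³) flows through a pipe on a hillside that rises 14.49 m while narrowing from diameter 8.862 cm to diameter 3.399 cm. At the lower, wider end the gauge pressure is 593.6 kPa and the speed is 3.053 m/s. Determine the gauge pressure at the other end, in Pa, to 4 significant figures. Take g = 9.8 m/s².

Continuity gives A₁v₁ = A₂v₂, so v₂ = (61.68 cm²)/(9.074 cm²) × 3.053 m/s = 20.75 m/s.
Bernoulli: P₁ + ½ρv₁² + ρg h₁ = P₂ + ½ρv₂² + ρg h₂, so P₂ = P₁ + ½ρ(v₁² − v₂²) − ρg(h₂ − h₁).
P₂ = 593600 + ½·1000·(3.053² − 20.75²) − 1000·9.8·(+14.49) = 593600 + (-210700) − (142000) = 240900 Pa.

P₂ ≈ 240900 Pa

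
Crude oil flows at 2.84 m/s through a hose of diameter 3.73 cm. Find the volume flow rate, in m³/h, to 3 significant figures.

Q = 11.2 m³/h

Q = A·v = 0.00109 m² × 2.84 m/s = 0.00310 m³/s.
Converting: 0.00310 m³/s × 3600 = 11.2 m³/h.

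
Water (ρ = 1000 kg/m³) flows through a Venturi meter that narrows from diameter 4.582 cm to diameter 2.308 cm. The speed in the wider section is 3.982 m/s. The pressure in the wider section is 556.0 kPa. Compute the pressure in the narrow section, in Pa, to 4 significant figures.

P₂ ≈ 440800 Pa

Mass conservation (A₁v₁ = A₂v₂) gives v₂ = 3.982 × 16.49/4.184 = 15.69 m/s.
Bernoulli (h₁ = h₂): P₁ − P₂ = ½ρ(v₂² − v₁²).
P₂ = P₁ − ½ρ(v₂² − v₁²) = 556000 − ½·1000·(15.69² − 3.982²) = 556000 − 115200 = 440800 Pa.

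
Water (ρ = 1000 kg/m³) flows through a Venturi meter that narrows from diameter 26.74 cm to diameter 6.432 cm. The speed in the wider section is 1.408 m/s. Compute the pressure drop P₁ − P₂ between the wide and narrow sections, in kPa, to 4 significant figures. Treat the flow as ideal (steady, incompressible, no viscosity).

The volume flow rate is constant, so v₂ = (A₁/A₂)v₁ = (561.6/32.49)·1.408 = 24.34 m/s.
Along the horizontal streamline, P + ½ρv² is constant.
P₁ − P₂ = ½·1000·(24.34² − 1.408²) = ½·1000·590.2 = 295100 Pa.

295.1 kPa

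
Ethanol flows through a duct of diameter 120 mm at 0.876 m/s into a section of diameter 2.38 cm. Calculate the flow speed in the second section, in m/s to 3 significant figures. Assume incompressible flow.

Continuity gives A₁v₁ = A₂v₂, so v₂ = (113 cm²)/(4.45 cm²) × 0.876 m/s = 22.3 m/s.

v₂ = 22.3 m/s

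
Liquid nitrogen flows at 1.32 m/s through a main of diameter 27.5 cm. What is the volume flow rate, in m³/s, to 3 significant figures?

Q ≈ 0.0784 m³/s

Q = A·v = 0.0594 m² × 1.32 m/s = 0.0784 m³/s.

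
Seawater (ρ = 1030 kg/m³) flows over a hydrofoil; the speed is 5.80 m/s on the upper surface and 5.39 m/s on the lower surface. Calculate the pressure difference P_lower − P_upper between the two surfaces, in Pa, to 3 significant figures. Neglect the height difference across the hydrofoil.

ΔP ≈ 2360 Pa

The pressure is lower where the speed is higher: ΔP = ½ρ(v_up² − v_low²).
ΔP = ½·1030·(5.80² − 5.39²) = 2360 Pa.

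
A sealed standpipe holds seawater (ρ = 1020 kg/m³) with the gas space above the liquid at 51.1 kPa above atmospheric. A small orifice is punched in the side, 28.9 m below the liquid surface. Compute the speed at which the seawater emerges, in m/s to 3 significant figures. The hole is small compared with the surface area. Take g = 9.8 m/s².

v = 25.8 m/s

Take point 1 at the surface (v₁ ≈ 0) and point 2 at the hole (at atmospheric pressure). Bernoulli: P₁ + ρg h = P_atm + ½ρv₂².
With P₁ − P_atm = 51100 Pa, v₂ = √(2gh + 2ΔP/ρ) = √(2·9.8·28.9 + 2·51100/1020) = 25.8 m/s.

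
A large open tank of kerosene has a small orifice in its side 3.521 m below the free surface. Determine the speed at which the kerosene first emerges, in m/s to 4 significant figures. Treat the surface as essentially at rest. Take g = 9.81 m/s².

With the surface at rest and both surface and jet at atmospheric pressure, Bernoulli gives ρg h = ½ρv², so v = √(2gh) = √(2·9.81·3.521) = 8.312 m/s.

v = 8.312 m/s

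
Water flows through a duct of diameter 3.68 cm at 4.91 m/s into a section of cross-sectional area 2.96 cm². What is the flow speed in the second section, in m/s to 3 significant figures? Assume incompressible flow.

v₂ ≈ 17.6 m/s

By continuity, v₂ = v₁·A₁/A₂ = 4.91·(10.6/2.96) = 17.6 m/s.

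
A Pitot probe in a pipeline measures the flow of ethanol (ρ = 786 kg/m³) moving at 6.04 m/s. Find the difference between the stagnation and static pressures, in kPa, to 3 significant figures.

Bernoulli between the free stream and the stagnation point: ½ρv² = P_stag − P_static.
ΔP = ½·786·6.04² = 14300 Pa.

ΔP = 14.3 kPa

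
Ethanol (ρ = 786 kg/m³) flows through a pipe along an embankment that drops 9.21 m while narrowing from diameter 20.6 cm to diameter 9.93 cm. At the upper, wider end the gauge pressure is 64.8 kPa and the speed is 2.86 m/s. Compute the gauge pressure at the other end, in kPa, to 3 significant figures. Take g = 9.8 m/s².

By continuity, v₂ = v₁·A₁/A₂ = 2.86·(333/77.4) = 12.3 m/s.
Bernoulli: P₁ + ½ρv₁² + ρg h₁ = P₂ + ½ρv₂² + ρg h₂, so P₂ = P₁ + ½ρ(v₁² − v₂²) − ρg(h₂ − h₁).
P₂ = 64800 + ½·786·(2.86² − 12.3²) − 786·9.8·(−9.21) = 64800 + (-56300) − (-70900) = 79400 Pa.

P₂ ≈ 79.4 kPa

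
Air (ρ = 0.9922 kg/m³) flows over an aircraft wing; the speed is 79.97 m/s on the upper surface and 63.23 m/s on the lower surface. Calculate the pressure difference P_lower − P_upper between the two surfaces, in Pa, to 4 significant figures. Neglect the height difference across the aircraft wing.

1189 Pa

The pressure is lower where the speed is higher: ΔP = ½ρ(v_up² − v_low²).
ΔP = ½·0.9922·(79.97² − 63.23²) = 1189 Pa.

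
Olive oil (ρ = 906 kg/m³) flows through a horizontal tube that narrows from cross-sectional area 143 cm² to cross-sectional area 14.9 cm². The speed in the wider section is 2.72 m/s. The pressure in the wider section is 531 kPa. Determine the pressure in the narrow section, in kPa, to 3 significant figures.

P₂ = 226 kPa

By continuity, v₂ = v₁·A₁/A₂ = 2.72·(143/14.9) = 26.1 m/s.
Bernoulli (h₁ = h₂): P₁ − P₂ = ½ρ(v₂² − v₁²).
P₂ = P₁ − ½ρ(v₂² − v₁²) = 531000 − ½·906·(26.1² − 2.72²) = 531000 − 305000 = 226000 Pa.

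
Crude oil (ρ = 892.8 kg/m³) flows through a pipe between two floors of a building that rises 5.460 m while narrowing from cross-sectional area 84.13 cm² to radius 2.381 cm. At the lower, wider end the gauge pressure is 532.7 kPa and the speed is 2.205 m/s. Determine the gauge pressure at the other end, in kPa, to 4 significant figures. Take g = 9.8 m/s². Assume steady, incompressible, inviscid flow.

By continuity, v₂ = v₁·A₁/A₂ = 2.205·(84.13/17.81) = 10.42 m/s.
Bernoulli: P₁ + ½ρv₁² + ρg h₁ = P₂ + ½ρv₂² + ρg h₂, so P₂ = P₁ + ½ρ(v₁² − v₂²) − ρg(h₂ − h₁).
P₂ = 532700 + ½·892.8·(2.205² − 10.42²) − 892.8·9.8·(+5.460) = 532700 + (-46260) − (47770) = 438700 Pa.

P₂ = 438.7 kPa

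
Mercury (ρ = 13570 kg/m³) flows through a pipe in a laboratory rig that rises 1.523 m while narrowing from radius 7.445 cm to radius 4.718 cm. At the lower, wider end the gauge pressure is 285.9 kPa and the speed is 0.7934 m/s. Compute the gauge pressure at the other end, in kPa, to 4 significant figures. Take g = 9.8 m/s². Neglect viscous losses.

61.15 kPa

Continuity gives A₁v₁ = A₂v₂, so v₂ = (174.1 cm²)/(69.93 cm²) × 0.7934 m/s = 1.976 m/s.
Bernoulli: P₁ + ½ρv₁² + ρg h₁ = P₂ + ½ρv₂² + ρg h₂, so P₂ = P₁ + ½ρ(v₁² − v₂²) − ρg(h₂ − h₁).
P₂ = 285900 + ½·13570·(0.7934² − 1.976²) − 13570·9.8·(+1.523) = 285900 + (-22210) − (202500) = 61150 Pa.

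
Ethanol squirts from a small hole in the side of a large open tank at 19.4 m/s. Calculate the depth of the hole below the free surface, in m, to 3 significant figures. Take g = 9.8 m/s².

Inverting v = √(2gh) gives h = v² / 2g.
h = 19.4²/(2·9.8) = 376/19.60 = 19.2 m.

h ≈ 19.2 m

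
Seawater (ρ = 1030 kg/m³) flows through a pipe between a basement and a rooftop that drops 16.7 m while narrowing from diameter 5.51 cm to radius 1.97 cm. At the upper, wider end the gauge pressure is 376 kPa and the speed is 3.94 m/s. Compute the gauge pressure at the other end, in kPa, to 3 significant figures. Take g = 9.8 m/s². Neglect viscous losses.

P₂ ≈ 522 kPa

The volume flow rate is constant, so v₂ = (A₁/A₂)v₁ = (23.8/12.2)·3.94 = 7.71 m/s.
Applying Bernoulli between the two ends and solving for P₂: P₂ = P₁ + ½ρ(v₁² − v₂²) − ρgΔh.
P₂ = 376000 + ½·1030·(3.94² − 7.71²) − 1030·9.8·(−16.7) = 376000 + (-22600) − (-169000) = 522000 Pa.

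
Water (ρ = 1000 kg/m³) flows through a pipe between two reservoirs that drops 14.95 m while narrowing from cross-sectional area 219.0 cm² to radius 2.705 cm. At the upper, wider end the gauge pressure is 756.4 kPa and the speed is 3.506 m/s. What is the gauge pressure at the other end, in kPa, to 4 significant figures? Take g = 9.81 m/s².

The volume flow rate is constant, so v₂ = (A₁/A₂)v₁ = (219.0/22.99)·3.506 = 33.40 m/s.
Energy conservation along the streamline gives P₂ = P₁ − ½ρ(v₂² − v₁²) − ρg(h₂ − h₁).
P₂ = 756400 + ½·1000·(3.506² − 33.40²) − 1000·9.81·(−14.95) = 756400 + (-551700) − (-146700) = 351400 Pa.

351.4 kPa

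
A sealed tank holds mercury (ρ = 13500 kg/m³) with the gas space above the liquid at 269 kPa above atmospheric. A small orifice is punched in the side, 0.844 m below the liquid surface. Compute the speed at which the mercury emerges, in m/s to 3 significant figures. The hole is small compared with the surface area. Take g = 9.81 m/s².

Take point 1 at the surface (v₁ ≈ 0) and point 2 at the hole (at atmospheric pressure). Bernoulli: P₁ + ρg h = P_atm + ½ρv₂².
With P₁ − P_atm = 269000 Pa, v₂ = √(2gh + 2ΔP/ρ) = √(2·9.81·0.844 + 2·269000/13500) = 7.51 m/s.

7.51 m/s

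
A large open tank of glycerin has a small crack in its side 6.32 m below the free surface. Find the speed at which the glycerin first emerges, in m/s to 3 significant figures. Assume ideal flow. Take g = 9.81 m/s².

11.1 m/s

The surface is effectively still and both ends are open, so ½v² = gh and v = √(2·9.81·6.32) = 11.1 m/s.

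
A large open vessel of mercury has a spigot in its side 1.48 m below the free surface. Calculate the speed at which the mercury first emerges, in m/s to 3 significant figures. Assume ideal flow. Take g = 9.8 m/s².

v = 5.39 m/s

With the surface at rest and both surface and jet at atmospheric pressure, Bernoulli gives ρg h = ½ρv², so v = √(2gh) = √(2·9.8·1.48) = 5.39 m/s.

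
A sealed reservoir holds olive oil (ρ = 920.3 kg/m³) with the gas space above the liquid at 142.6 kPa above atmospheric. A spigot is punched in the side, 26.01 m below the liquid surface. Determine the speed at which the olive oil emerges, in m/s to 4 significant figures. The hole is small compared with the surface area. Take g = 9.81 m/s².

Take point 1 at the surface (v₁ ≈ 0) and point 2 at the hole (at atmospheric pressure). Bernoulli: P₁ + ρg h = P_atm + ½ρv₂².
With P₁ − P_atm = 142600 Pa, v₂ = √(2gh + 2ΔP/ρ) = √(2·9.81·26.01 + 2·142600/920.3) = 28.64 m/s.

28.64 m/s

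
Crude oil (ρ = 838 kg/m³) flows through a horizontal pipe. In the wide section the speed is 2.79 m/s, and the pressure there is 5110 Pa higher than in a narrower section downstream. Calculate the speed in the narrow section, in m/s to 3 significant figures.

Along the level pipe P + ½ρv² is conserved, hence v₂² = v₁² + 2(P₁ − P₂)/ρ.
v₂ = √(2.79² + 2·5110/838) = √(7.78 + 12.2) = 4.47 m/s.

4.47 m/s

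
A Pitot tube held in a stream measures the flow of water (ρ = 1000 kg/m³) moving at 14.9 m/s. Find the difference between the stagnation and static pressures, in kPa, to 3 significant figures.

ΔP = 111 kPa

At the stagnation point the flow is brought to rest, so Bernoulli gives P_stag − P_static = ½ρv².
ΔP = ½·1000·14.9² = 111000 Pa.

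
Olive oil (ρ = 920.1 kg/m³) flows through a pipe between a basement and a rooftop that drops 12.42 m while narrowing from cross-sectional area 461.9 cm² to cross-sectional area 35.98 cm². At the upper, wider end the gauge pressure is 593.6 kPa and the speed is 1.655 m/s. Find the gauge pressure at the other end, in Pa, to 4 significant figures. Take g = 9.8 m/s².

P₂ = 499200 Pa

Continuity gives A₁v₁ = A₂v₂, so v₂ = (461.9 cm²)/(35.98 cm²) × 1.655 m/s = 21.25 m/s.
Bernoulli: P₁ + ½ρv₁² + ρg h₁ = P₂ + ½ρv₂² + ρg h₂, so P₂ = P₁ + ½ρ(v₁² − v₂²) − ρg(h₂ − h₁).
P₂ = 593600 + ½·920.1·(1.655² − 21.25²) − 920.1·9.8·(−12.42) = 593600 + (-206400) − (-112000) = 499200 Pa.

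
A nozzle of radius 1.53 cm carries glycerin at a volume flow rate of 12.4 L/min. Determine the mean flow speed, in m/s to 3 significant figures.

v ≈ 0.281 m/s

Q = 12.4 L/min = 0.000207 m³/s.
v = Q/A = 0.000207 / 0.000735 = 0.281 m/s.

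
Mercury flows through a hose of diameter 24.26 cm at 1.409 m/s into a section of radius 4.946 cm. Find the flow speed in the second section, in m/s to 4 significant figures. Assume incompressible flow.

8.475 m/s

Mass conservation (A₁v₁ = A₂v₂) gives v₂ = 1.409 × 462.2/76.85 = 8.475 m/s.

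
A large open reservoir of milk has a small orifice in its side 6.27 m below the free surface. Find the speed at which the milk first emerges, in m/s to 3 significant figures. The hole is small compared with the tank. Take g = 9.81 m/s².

v = 11.1 m/s

The surface is effectively still and both ends are open, so ½v² = gh and v = √(2·9.81·6.27) = 11.1 m/s.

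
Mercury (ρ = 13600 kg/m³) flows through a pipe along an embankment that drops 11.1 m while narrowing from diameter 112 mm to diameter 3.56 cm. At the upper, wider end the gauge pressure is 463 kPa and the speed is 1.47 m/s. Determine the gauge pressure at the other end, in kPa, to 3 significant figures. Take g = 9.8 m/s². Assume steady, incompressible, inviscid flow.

P₂ ≈ 518 kPa

By continuity, v₂ = v₁·A₁/A₂ = 1.47·(98.5/9.95) = 14.5 m/s.
Applying Bernoulli between the two ends and solving for P₂: P₂ = P₁ + ½ρ(v₁² − v₂²) − ρgΔh.
P₂ = 463000 + ½·13600·(1.47² − 14.5²) − 13600·9.8·(−11.1) = 463000 + (-1420000) − (-1480000) = 518000 Pa.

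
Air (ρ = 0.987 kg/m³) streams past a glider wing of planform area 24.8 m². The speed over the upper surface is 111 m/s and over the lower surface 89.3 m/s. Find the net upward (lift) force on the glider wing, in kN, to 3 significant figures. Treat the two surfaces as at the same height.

With equal heights on the two surfaces, Bernoulli gives P_lower − P_upper = ½ρ(v_upper² − v_lower²).
ΔP = ½·0.987·(111² − 89.3²) = 2150 Pa.
Lift = ΔP · A = 2150 × 24.8 = 53200 N.

F = 53.2 kN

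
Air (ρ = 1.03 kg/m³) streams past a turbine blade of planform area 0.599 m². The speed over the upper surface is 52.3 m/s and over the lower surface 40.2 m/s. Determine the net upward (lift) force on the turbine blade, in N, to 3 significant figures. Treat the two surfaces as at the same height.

From P + ½ρv² = const at equal height, P_low − P_up = ½ρ(v_up² − v_low²).
ΔP = ½·1.03·(52.3² − 40.2²) = 576 Pa.
Lift = ΔP · A = 576 × 0.599 = 345 N.

345 N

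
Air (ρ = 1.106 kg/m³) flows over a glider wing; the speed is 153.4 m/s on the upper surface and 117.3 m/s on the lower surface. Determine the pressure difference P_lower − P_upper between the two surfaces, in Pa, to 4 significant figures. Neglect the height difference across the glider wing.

The pressure is lower where the speed is higher: ΔP = ½ρ(v_up² − v_low²).
ΔP = ½·1.106·(153.4² − 117.3²) = 5404 Pa.

ΔP ≈ 5404 Pa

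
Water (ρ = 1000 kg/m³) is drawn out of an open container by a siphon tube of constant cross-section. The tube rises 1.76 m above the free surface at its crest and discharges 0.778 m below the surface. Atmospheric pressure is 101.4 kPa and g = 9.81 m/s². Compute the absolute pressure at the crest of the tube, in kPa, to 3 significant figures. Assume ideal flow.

The outlet speed comes from Torricelli: v = √(2g·0.778) = 3.91 m/s.
With constant cross-section the crest speed equals v; applying Bernoulli from the surface up to the crest, P_top = P_atm − ½ρv² − ρg·h_top.
P_top = 101400 − ½·1000·3.91² − 1000·9.81·1.76 = 76500 Pa.

P_top = 76.5 kPa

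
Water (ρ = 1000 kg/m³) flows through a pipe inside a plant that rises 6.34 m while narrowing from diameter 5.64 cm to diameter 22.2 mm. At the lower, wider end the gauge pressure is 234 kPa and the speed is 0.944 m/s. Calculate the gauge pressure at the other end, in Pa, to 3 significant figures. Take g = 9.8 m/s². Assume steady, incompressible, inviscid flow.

P₂ ≈ 154000 Pa

Continuity gives A₁v₁ = A₂v₂, so v₂ = (25.0 cm²)/(3.87 cm²) × 0.944 m/s = 6.09 m/s.
Energy conservation along the streamline gives P₂ = P₁ − ½ρ(v₂² − v₁²) − ρg(h₂ − h₁).
P₂ = 234000 + ½·1000·(0.944² − 6.09²) − 1000·9.8·(+6.34) = 234000 + (-18100) − (62100) = 154000 Pa.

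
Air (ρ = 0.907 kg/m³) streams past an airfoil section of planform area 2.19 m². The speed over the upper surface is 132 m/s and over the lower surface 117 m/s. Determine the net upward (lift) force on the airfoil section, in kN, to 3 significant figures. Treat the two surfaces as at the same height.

3.71 kN

With equal heights on the two surfaces, Bernoulli gives P_lower − P_upper = ½ρ(v_upper² − v_lower²).
ΔP = ½·0.907·(132² − 117²) = 1690 Pa.
Lift = ΔP · A = 1690 × 2.19 = 3710 N.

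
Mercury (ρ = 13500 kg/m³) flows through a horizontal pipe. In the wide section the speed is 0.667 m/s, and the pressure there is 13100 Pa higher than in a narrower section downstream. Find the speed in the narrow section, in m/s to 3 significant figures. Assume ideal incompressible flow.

With h₁ = h₂, rearranging Bernoulli gives v₂ = √(v₁² + 2ΔP/ρ).
v₂ = √(0.667² + 2·13100/13500) = √(0.445 + 1.94) = 1.54 m/s.

v₂ ≈ 1.54 m/s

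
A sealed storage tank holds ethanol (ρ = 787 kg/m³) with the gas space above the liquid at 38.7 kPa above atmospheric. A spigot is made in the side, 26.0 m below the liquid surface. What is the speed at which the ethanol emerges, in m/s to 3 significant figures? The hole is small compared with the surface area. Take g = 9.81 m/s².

Take point 1 at the surface (v₁ ≈ 0) and point 2 at the hole (at atmospheric pressure). Bernoulli: P₁ + ρg h = P_atm + ½ρv₂².
With P₁ − P_atm = 38700 Pa, v₂ = √(2gh + 2ΔP/ρ) = √(2·9.81·26.0 + 2·38700/787) = 24.7 m/s.

v ≈ 24.7 m/s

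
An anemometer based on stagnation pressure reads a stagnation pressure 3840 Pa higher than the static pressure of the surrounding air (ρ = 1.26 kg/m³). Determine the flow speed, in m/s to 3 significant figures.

78.1 m/s

Bernoulli between the free stream and the stagnation point: ½ρv² = P_stag − P_static.
v = √(2ΔP/ρ) = √(2·3840/1.26) = 78.1 m/s.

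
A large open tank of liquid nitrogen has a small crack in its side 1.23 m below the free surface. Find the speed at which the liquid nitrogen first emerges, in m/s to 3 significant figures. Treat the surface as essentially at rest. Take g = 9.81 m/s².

v ≈ 4.91 m/s

Bernoulli from surface to hole (P equal, v_surface ≈ 0): v = √(2gh) = √(2×9.81×1.23) = 4.91 m/s.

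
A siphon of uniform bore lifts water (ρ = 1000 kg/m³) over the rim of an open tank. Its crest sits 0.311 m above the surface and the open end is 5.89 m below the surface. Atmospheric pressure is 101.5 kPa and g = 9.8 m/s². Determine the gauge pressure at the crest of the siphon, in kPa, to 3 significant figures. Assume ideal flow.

Bernoulli surface→outlet gives ½v² = g·h_out, so v = √(2·9.8·5.89) = 10.7 m/s.
With constant cross-section the crest speed equals v; applying Bernoulli from the surface up to the crest, P_top = P_atm − ½ρv² − ρg·h_top.
P_top = 101500 − ½·1000·10.7² − 1000·9.8·0.311 = 40700 Pa. So P_gauge = P_top − P_atm = -60800 Pa.

P_gauge = -60.8 kPa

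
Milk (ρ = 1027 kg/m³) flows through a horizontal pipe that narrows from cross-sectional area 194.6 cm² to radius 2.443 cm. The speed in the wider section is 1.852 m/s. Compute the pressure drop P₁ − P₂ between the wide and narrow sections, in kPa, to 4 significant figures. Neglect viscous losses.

ΔP ≈ 188.0 kPa

The volume flow rate is constant, so v₂ = (A₁/A₂)v₁ = (194.6/18.75)·1.852 = 19.22 m/s.
Bernoulli (h₁ = h₂): P₁ − P₂ = ½ρ(v₂² − v₁²).
P₁ − P₂ = ½·1027·(19.22² − 1.852²) = ½·1027·366.0 = 188000 Pa.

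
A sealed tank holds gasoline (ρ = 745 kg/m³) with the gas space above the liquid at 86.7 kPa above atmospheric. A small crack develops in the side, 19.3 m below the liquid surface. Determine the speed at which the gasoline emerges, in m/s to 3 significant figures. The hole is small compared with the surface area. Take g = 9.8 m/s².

Take point 1 at the surface (v₁ ≈ 0) and point 2 at the hole (at atmospheric pressure). Bernoulli: P₁ + ρg h = P_atm + ½ρv₂².
With P₁ − P_atm = 86700 Pa, v₂ = √(2gh + 2ΔP/ρ) = √(2·9.8·19.3 + 2·86700/745) = 24.7 m/s.

v ≈ 24.7 m/s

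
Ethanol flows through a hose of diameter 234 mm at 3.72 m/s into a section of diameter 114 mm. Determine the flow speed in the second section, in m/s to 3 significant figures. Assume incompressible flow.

The volume flow rate is constant, so v₂ = (A₁/A₂)v₁ = (430/102)·3.72 = 15.7 m/s.

15.7 m/s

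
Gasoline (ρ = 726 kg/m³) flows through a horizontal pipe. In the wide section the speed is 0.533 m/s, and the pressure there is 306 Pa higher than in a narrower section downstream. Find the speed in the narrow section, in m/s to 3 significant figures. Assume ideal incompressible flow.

1.06 m/s

With h₁ = h₂, rearranging Bernoulli gives v₂ = √(v₁² + 2ΔP/ρ).
v₂ = √(0.533² + 2·306/726) = √(0.284 + 0.843) = 1.06 m/s.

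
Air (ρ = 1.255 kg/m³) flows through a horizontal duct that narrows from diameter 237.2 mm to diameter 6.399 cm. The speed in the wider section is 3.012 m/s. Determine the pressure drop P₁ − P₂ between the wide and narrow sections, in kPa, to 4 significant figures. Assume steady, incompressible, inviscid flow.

ΔP ≈ 1.069 kPa

The volume flow rate is constant, so v₂ = (A₁/A₂)v₁ = (441.9/32.16)·3.012 = 41.39 m/s.
Along the horizontal streamline, P + ½ρv² is constant.
P₁ − P₂ = ½·1.255·(41.39² − 3.012²) = ½·1.255·1704 = 1069 Pa.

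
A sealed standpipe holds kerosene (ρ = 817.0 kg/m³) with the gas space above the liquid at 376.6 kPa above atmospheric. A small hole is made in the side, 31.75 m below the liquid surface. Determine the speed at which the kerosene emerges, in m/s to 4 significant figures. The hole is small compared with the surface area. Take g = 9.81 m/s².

Take point 1 at the surface (v₁ ≈ 0) and point 2 at the hole (at atmospheric pressure). Bernoulli: P₁ + ρg h = P_atm + ½ρv₂².
With P₁ − P_atm = 376600 Pa, v₂ = √(2gh + 2ΔP/ρ) = √(2·9.81·31.75 + 2·376600/817.0) = 39.30 m/s.

v = 39.30 m/s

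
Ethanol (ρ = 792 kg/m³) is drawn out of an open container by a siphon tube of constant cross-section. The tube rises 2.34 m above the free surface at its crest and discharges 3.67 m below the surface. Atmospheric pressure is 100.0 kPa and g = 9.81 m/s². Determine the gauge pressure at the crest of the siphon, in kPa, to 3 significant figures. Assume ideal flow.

P_gauge = -46.7 kPa

Bernoulli surface→outlet gives ½v² = g·h_out, so v = √(2·9.81·3.67) = 8.49 m/s.
With constant cross-section the crest speed equals v; applying Bernoulli from the surface up to the crest, P_top = P_atm − ½ρv² − ρg·h_top.
P_top = 100000 − ½·792·8.49² − 792·9.81·2.34 = 53300 Pa. So P_gauge = P_top − P_atm = -46700 Pa.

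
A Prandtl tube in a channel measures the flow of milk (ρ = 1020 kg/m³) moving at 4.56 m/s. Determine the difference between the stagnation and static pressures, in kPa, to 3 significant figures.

Bernoulli between the free stream and the stagnation point: ½ρv² = P_stag − P_static.
ΔP = ½·1020·4.56² = 10600 Pa.

ΔP = 10.6 kPa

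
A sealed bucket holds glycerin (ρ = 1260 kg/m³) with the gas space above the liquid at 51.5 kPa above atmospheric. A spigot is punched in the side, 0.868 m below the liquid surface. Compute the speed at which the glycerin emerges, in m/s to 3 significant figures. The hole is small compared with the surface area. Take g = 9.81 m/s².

Take point 1 at the surface (v₁ ≈ 0) and point 2 at the hole (at atmospheric pressure). Bernoulli: P₁ + ρg h = P_atm + ½ρv₂².
With P₁ − P_atm = 51500 Pa, v₂ = √(2gh + 2ΔP/ρ) = √(2·9.81·0.868 + 2·51500/1260) = 9.94 m/s.

v ≈ 9.94 m/s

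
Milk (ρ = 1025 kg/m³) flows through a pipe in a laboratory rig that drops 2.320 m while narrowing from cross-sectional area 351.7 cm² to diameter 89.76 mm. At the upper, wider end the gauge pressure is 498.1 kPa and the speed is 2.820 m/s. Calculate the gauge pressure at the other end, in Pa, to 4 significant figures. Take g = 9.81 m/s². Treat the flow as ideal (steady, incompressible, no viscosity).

P₂ ≈ 399600 Pa

Mass conservation (A₁v₁ = A₂v₂) gives v₂ = 2.820 × 351.7/63.28 = 15.67 m/s.
Bernoulli: P₁ + ½ρv₁² + ρg h₁ = P₂ + ½ρv₂² + ρg h₂, so P₂ = P₁ + ½ρ(v₁² − v₂²) − ρg(h₂ − h₁).
P₂ = 498100 + ½·1025·(2.820² − 15.67²) − 1025·9.81·(−2.320) = 498100 + (-121800) − (-23330) = 399600 Pa.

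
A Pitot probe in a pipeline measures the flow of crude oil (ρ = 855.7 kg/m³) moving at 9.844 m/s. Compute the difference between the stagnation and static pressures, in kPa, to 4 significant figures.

The dynamic pressure equals the rise in static pressure at the stagnation point: ΔP = ½ρv².
ΔP = ½·855.7·9.844² = 41460 Pa.

ΔP ≈ 41.46 kPa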